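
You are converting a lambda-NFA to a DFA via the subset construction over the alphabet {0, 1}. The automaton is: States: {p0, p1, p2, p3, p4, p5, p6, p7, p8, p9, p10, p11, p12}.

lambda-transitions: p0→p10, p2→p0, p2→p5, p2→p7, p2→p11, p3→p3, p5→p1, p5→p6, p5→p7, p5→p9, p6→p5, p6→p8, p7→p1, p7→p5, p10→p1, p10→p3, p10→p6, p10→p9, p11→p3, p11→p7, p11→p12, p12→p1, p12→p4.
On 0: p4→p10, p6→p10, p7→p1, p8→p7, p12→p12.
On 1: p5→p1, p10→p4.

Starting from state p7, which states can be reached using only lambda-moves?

{p1, p5, p6, p7, p8, p9}

Start with {p7}.
From p7 via lambda: add p1, p5.
From p5 via lambda: add p6, p9.
From p6 via lambda: add p8.
No new states can be added; the closed set is {p1, p5, p6, p7, p8, p9}.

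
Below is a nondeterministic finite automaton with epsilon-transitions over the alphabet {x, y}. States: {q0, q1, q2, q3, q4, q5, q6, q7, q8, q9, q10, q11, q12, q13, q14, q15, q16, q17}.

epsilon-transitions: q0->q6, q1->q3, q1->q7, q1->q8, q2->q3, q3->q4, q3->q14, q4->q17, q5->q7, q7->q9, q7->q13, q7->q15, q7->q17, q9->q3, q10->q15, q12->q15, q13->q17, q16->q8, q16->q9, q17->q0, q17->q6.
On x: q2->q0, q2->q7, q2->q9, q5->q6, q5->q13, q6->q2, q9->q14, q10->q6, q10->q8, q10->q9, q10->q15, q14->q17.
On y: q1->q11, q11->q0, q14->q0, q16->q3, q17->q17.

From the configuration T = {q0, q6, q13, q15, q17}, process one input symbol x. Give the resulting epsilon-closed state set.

{q0, q2, q3, q4, q6, q14, q17}

q6 on x → {q2}.
No x-transition from q0, q13, q15, q17.
Union after reading x: {q2}.
Now take the epsilon-closure:
From q2 via epsilon: add q3.
From q3 via epsilon: add q4, q14.
From q4 via epsilon: add q17.
From q17 via epsilon: add q0, q6.
No new states can be added; the closed set is {q0, q2, q3, q4, q6, q14, q17}.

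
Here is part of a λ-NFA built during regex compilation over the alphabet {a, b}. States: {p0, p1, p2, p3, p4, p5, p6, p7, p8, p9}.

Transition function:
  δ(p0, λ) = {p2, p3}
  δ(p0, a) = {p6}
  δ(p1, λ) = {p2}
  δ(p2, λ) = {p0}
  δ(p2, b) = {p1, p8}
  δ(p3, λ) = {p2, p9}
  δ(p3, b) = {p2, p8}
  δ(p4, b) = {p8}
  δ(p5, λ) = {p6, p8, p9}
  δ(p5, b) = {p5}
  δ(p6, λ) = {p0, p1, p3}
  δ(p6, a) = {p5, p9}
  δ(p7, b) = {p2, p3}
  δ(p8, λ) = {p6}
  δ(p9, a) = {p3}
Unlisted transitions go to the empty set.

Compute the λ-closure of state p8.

Start with {p8}.
From p8 via λ: add p6.
From p6 via λ: add p0, p1, p3.
From p0 via λ: add p2.
From p3 via λ: add p9.
No new states can be added; the closed set is {p0, p1, p2, p3, p6, p8, p9}.

{p0, p1, p2, p3, p6, p8, p9}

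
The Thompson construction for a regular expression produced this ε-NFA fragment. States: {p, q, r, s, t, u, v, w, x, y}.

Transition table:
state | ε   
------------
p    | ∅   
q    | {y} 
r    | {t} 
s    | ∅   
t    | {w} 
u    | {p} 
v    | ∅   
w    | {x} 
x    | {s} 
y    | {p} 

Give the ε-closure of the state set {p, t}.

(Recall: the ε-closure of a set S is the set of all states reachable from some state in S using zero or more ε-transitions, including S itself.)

Start with {p, t}.
From t via ε: add w.
From w via ε: add x.
From x via ε: add s.
No new states can be added; the closed set is {p, s, t, w, x}.

{p, s, t, w, x}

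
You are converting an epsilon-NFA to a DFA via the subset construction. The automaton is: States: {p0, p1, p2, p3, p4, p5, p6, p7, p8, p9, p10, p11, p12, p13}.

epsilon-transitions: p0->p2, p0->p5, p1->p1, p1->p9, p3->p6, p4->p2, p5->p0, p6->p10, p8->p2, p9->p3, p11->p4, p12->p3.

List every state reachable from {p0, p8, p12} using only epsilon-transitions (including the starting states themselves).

Start with {p0, p8, p12}.
From p0 via epsilon: add p2, p5.
From p12 via epsilon: add p3.
From p3 via epsilon: add p6.
From p6 via epsilon: add p10.
No new states can be added; the closed set is {p0, p2, p3, p5, p6, p8, p10, p12}.

{p0, p2, p3, p5, p6, p8, p10, p12}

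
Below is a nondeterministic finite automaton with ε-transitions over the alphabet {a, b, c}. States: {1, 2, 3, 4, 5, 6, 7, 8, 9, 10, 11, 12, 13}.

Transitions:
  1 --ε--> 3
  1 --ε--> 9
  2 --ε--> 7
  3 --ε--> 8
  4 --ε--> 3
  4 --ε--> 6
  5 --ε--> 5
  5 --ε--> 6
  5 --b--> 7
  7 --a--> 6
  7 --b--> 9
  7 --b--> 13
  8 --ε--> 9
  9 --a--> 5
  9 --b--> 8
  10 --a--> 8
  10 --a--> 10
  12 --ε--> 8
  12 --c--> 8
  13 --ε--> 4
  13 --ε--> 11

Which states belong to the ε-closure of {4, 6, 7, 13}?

Start with {4, 6, 7, 13}.
From 4 via ε: add 3.
From 13 via ε: add 11.
From 3 via ε: add 8.
From 8 via ε: add 9.
No new states can be added; the closed set is {3, 4, 6, 7, 8, 9, 11, 13}.

{3, 4, 6, 7, 8, 9, 11, 13}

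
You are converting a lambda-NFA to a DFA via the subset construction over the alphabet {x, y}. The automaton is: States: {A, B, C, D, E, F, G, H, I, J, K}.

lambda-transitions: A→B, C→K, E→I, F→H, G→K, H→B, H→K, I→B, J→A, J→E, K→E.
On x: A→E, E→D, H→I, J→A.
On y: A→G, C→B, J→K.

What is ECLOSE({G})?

{B, E, G, I, K}

Start with {G}.
From G via lambda: add K.
From K via lambda: add E.
From E via lambda: add I.
From I via lambda: add B.
No new states can be added; the closed set is {B, E, G, I, K}.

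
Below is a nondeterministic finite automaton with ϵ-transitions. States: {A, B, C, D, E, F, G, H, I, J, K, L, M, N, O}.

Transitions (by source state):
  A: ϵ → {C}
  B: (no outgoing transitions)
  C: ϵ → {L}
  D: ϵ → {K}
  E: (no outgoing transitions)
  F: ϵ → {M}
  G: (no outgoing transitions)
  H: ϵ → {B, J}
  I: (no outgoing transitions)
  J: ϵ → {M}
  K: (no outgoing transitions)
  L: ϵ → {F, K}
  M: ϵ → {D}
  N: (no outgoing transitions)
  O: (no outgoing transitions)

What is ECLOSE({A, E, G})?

{A, C, D, E, F, G, K, L, M}

Start with {A, E, G}.
From A via ϵ: add C.
From C via ϵ: add L.
From L via ϵ: add F, K.
From F via ϵ: add M.
From M via ϵ: add D.
No new states can be added; the closed set is {A, C, D, E, F, G, K, L, M}.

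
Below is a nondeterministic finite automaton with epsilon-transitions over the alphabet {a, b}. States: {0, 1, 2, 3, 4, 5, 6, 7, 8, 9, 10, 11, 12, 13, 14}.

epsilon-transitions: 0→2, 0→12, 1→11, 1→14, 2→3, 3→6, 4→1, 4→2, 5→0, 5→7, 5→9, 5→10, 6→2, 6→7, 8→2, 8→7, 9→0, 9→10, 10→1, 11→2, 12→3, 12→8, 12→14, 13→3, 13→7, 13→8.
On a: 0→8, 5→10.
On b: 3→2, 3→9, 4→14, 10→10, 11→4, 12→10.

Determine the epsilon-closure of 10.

{1, 2, 3, 6, 7, 10, 11, 14}

Start with {10}.
From 10 via epsilon: add 1.
From 1 via epsilon: add 11, 14.
From 11 via epsilon: add 2.
From 2 via epsilon: add 3.
From 3 via epsilon: add 6.
From 6 via epsilon: add 7.
No new states can be added; the closed set is {1, 2, 3, 6, 7, 10, 11, 14}.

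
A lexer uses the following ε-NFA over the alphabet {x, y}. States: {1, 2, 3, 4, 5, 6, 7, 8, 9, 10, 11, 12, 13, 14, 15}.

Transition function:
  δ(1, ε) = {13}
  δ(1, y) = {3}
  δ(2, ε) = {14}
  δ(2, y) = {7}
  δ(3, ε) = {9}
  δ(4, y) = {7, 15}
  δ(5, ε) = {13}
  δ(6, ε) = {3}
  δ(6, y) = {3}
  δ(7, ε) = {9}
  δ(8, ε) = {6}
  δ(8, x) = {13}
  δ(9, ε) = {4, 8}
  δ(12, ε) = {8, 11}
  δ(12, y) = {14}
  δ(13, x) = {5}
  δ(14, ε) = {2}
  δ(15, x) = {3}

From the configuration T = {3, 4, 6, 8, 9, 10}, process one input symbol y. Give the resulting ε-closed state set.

4 on y → {7, 15}.
6 on y → {3}.
No y-transition from 3, 8, 9, 10.
Union after reading y: {3, 7, 15}.
Now take the ε-closure:
From 3 via ε: add 9.
From 9 via ε: add 4, 8.
From 8 via ε: add 6.
No new states can be added; the closed set is {3, 4, 6, 7, 8, 9, 15}.

{3, 4, 6, 7, 8, 9, 15}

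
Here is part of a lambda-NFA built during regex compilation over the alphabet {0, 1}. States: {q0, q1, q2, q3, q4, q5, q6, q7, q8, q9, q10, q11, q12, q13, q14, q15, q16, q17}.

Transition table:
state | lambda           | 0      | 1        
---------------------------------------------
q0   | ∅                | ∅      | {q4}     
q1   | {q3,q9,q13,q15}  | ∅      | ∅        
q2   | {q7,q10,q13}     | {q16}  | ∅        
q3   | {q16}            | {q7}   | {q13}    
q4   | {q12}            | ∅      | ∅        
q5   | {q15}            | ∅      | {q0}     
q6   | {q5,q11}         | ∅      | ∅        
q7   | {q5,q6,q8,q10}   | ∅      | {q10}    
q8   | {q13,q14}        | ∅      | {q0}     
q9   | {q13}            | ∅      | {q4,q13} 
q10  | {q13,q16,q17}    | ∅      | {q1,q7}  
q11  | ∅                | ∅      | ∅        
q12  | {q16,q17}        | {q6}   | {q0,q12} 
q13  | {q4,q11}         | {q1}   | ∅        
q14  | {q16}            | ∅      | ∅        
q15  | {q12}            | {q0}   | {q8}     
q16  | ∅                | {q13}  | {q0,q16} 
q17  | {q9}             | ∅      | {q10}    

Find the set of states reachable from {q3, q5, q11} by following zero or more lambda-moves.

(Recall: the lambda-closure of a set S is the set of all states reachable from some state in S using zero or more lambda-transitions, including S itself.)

{q3, q4, q5, q9, q11, q12, q13, q15, q16, q17}

Start with {q3, q5, q11}.
From q3 via lambda: add q16.
From q5 via lambda: add q15.
From q15 via lambda: add q12.
From q12 via lambda: add q17.
From q17 via lambda: add q9.
From q9 via lambda: add q13.
From q13 via lambda: add q4.
No new states can be added; the closed set is {q3, q4, q5, q9, q11, q12, q13, q15, q16, q17}.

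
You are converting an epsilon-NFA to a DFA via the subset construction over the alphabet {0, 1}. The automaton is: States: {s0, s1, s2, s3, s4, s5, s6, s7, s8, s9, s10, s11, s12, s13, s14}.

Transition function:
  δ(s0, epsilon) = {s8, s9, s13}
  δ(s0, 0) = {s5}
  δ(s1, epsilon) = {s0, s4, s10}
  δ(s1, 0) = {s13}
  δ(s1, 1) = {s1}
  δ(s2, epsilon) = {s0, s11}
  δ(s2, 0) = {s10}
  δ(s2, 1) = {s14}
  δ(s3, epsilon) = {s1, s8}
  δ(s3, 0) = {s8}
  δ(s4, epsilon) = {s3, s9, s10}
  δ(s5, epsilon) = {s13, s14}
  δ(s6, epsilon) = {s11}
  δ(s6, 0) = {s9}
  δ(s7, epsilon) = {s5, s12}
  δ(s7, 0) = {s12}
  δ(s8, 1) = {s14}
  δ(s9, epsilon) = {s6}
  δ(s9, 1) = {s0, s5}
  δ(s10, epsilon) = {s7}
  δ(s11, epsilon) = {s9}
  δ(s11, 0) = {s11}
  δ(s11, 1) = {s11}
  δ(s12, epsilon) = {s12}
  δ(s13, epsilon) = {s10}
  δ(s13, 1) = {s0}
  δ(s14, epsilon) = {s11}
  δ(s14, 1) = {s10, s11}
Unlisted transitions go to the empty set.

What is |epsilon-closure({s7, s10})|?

9

Start with {s7, s10}.
From s7 via epsilon: add s5, s12.
From s5 via epsilon: add s13, s14.
From s14 via epsilon: add s11.
From s11 via epsilon: add s9.
From s9 via epsilon: add s6.
epsilon-closure = {s5, s6, s7, s9, s10, s11, s12, s13, s14}, which has 9 states.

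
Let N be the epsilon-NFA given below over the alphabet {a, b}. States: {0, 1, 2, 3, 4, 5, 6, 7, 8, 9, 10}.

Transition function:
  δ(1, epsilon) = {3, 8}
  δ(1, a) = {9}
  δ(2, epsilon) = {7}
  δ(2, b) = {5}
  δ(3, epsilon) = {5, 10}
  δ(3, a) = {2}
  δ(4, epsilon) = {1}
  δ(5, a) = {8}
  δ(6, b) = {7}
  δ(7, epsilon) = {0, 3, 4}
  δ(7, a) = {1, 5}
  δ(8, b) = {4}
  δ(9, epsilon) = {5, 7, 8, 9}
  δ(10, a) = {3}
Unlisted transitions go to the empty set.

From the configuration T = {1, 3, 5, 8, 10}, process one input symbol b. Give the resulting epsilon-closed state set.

8 on b → {4}.
No b-transition from 1, 3, 5, 10.
Union after reading b: {4}.
Now take the epsilon-closure:
From 4 via epsilon: add 1.
From 1 via epsilon: add 3, 8.
From 3 via epsilon: add 5, 10.
No new states can be added; the closed set is {1, 3, 4, 5, 8, 10}.

{1, 3, 4, 5, 8, 10}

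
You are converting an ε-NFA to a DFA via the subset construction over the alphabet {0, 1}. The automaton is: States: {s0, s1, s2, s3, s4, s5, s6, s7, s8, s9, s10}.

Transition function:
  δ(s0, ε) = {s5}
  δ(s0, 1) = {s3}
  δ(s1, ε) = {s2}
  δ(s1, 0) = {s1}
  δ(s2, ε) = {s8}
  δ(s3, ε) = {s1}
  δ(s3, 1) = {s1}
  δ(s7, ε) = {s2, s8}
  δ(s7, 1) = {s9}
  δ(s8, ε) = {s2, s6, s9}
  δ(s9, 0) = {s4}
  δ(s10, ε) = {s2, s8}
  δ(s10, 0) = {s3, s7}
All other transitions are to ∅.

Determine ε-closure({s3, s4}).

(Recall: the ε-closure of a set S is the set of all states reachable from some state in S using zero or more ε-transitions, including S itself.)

Start with {s3, s4}.
From s3 via ε: add s1.
From s1 via ε: add s2.
From s2 via ε: add s8.
From s8 via ε: add s6, s9.
No new states can be added; the closed set is {s1, s2, s3, s4, s6, s8, s9}.

{s1, s2, s3, s4, s6, s8, s9}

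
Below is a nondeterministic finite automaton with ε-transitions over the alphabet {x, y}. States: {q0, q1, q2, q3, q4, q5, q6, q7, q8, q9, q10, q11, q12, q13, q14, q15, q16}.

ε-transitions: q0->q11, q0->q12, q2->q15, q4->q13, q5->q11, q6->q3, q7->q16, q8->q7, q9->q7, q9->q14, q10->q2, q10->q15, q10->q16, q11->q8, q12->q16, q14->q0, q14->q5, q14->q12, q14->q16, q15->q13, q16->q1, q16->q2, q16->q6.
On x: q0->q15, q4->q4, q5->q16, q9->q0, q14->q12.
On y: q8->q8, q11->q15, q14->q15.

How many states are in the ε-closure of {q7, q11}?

10

Start with {q7, q11}.
From q7 via ε: add q16.
From q11 via ε: add q8.
From q16 via ε: add q1, q2, q6.
From q2 via ε: add q15.
From q6 via ε: add q3.
From q15 via ε: add q13.
ε-closure = {q1, q2, q3, q6, q7, q8, q11, q13, q15, q16}, which has 10 states.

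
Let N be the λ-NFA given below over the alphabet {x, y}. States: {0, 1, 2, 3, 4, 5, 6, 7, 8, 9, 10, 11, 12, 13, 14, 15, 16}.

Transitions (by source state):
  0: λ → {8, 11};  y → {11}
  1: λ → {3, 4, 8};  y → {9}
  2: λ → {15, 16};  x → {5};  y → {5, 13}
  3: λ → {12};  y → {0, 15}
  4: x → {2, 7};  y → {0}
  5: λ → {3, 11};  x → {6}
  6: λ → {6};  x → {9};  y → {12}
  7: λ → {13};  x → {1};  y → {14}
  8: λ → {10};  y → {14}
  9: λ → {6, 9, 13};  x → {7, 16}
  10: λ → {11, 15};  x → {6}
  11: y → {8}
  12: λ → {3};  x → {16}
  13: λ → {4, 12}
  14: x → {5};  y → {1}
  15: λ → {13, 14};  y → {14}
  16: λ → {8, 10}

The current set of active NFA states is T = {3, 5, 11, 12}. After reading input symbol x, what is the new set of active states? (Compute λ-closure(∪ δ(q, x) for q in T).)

{3, 4, 6, 8, 10, 11, 12, 13, 14, 15, 16}

5 on x → {6}.
12 on x → {16}.
No x-transition from 3, 11.
Union after reading x: {6, 16}.
Now take the λ-closure:
From 16 via λ: add 8, 10.
From 10 via λ: add 11, 15.
From 15 via λ: add 13, 14.
From 13 via λ: add 4, 12.
From 12 via λ: add 3.
No new states can be added; the closed set is {3, 4, 6, 8, 10, 11, 12, 13, 14, 15, 16}.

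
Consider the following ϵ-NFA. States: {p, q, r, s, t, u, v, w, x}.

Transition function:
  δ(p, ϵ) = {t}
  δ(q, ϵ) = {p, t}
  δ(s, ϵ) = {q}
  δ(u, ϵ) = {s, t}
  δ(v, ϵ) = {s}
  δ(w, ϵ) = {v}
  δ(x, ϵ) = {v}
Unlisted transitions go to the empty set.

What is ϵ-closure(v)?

Start with {v}.
From v via ϵ: add s.
From s via ϵ: add q.
From q via ϵ: add p, t.
No new states can be added; the closed set is {p, q, s, t, v}.

{p, q, s, t, v}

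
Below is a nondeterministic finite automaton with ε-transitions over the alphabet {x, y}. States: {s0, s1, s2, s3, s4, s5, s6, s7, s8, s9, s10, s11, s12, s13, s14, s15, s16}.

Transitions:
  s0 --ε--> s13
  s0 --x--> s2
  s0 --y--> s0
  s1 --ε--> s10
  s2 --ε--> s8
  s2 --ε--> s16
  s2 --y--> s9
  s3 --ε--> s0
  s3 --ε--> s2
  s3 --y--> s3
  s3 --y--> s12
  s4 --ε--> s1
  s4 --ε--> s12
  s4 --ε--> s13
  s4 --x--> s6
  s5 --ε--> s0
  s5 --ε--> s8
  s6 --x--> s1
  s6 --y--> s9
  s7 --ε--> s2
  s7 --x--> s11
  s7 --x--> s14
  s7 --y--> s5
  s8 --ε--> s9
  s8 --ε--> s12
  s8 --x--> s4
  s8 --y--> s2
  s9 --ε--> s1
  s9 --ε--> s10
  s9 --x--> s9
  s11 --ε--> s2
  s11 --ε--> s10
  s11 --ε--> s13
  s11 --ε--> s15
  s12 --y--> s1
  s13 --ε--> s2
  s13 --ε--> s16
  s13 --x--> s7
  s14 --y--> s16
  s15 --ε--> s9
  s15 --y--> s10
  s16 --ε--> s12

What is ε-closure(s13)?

Start with {s13}.
From s13 via ε: add s2, s16.
From s2 via ε: add s8.
From s16 via ε: add s12.
From s8 via ε: add s9.
From s9 via ε: add s1, s10.
No new states can be added; the closed set is {s1, s2, s8, s9, s10, s12, s13, s16}.

{s1, s2, s8, s9, s10, s12, s13, s16}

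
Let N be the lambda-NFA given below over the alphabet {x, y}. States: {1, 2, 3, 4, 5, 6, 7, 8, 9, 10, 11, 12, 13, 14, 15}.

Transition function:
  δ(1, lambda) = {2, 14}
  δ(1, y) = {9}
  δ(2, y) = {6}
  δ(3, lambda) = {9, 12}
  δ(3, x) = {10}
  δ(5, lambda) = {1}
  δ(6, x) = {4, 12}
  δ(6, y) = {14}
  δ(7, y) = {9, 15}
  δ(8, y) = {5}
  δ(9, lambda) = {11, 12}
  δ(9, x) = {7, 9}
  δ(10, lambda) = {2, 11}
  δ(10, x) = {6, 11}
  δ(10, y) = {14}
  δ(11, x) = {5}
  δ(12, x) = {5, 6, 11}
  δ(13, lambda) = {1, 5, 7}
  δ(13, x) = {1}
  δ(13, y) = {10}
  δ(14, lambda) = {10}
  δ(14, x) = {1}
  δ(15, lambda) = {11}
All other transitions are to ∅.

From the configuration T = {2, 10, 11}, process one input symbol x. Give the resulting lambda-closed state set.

{1, 2, 5, 6, 10, 11, 14}

10 on x → {6, 11}.
11 on x → {5}.
No x-transition from 2.
Union after reading x: {5, 6, 11}.
Now take the lambda-closure:
From 5 via lambda: add 1.
From 1 via lambda: add 2, 14.
From 14 via lambda: add 10.
No new states can be added; the closed set is {1, 2, 5, 6, 10, 11, 14}.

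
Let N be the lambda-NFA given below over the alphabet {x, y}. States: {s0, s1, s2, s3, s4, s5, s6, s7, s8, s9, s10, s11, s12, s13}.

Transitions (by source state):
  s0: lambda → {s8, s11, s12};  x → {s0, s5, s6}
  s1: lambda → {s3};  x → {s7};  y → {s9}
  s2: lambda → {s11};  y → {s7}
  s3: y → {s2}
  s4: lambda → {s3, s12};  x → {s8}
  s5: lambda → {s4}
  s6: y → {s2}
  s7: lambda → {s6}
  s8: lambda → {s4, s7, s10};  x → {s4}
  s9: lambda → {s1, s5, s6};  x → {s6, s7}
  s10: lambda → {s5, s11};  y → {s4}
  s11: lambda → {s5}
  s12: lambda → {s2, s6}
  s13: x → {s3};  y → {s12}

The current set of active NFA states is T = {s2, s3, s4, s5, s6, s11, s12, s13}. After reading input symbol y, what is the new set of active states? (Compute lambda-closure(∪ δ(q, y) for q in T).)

{s2, s3, s4, s5, s6, s7, s11, s12}

s2 on y → {s7}.
s3 on y → {s2}.
s6 on y → {s2}.
s13 on y → {s12}.
No y-transition from s4, s5, s11, s12.
Union after reading y: {s2, s7, s12}.
Now take the lambda-closure:
From s2 via lambda: add s11.
From s7 via lambda: add s6.
From s11 via lambda: add s5.
From s5 via lambda: add s4.
From s4 via lambda: add s3.
No new states can be added; the closed set is {s2, s3, s4, s5, s6, s7, s11, s12}.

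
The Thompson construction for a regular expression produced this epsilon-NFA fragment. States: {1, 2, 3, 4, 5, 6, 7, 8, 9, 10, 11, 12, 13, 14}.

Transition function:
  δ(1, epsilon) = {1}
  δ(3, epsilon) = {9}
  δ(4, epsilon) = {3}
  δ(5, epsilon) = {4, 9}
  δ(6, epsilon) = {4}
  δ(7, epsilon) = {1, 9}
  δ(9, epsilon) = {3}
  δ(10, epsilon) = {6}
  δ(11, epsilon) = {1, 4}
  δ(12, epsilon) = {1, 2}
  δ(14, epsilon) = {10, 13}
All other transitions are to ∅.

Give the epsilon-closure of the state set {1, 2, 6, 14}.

Start with {1, 2, 6, 14}.
From 6 via epsilon: add 4.
From 14 via epsilon: add 10, 13.
From 4 via epsilon: add 3.
From 3 via epsilon: add 9.
No new states can be added; the closed set is {1, 2, 3, 4, 6, 9, 10, 13, 14}.

{1, 2, 3, 4, 6, 9, 10, 13, 14}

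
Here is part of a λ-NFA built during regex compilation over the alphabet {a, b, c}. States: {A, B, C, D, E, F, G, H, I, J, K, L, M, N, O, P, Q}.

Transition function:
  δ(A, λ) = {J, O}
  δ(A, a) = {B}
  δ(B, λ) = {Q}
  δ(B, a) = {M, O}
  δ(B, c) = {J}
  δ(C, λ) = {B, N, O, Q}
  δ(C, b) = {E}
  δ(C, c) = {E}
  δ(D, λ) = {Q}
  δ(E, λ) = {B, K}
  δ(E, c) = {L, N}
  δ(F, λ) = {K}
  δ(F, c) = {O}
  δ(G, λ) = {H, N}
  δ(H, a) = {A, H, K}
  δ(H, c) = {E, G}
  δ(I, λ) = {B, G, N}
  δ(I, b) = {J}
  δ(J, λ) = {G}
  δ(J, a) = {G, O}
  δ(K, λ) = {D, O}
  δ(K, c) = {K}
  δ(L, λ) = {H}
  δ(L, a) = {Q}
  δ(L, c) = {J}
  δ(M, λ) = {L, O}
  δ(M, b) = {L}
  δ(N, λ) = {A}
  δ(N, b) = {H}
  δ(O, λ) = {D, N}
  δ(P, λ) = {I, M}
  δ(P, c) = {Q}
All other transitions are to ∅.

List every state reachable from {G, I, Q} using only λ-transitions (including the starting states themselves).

Start with {G, I, Q}.
From G via λ: add H, N.
From I via λ: add B.
From N via λ: add A.
From A via λ: add J, O.
From O via λ: add D.
No new states can be added; the closed set is {A, B, D, G, H, I, J, N, O, Q}.

{A, B, D, G, H, I, J, N, O, Q}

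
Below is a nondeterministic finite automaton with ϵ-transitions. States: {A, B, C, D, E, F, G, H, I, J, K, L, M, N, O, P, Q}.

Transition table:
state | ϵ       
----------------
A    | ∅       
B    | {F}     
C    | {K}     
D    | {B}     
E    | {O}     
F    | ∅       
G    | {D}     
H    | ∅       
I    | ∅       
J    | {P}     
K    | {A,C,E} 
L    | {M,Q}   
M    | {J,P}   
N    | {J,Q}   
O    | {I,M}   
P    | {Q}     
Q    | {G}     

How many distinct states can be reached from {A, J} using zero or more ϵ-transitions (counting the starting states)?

Start with {A, J}.
From J via ϵ: add P.
From P via ϵ: add Q.
From Q via ϵ: add G.
From G via ϵ: add D.
From D via ϵ: add B.
From B via ϵ: add F.
ϵ-closure = {A, B, D, F, G, J, P, Q}, which has 8 states.

8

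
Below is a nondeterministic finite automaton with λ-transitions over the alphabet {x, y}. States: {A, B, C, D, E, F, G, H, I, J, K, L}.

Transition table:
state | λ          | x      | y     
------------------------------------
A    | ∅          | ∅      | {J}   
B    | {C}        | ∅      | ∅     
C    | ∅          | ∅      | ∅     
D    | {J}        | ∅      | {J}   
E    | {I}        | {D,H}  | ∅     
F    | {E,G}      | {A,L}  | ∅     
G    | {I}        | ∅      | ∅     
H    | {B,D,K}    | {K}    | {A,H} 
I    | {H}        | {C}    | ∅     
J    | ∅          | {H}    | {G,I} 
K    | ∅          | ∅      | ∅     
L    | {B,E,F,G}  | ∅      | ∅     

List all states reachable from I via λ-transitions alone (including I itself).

Start with {I}.
From I via λ: add H.
From H via λ: add B, D, K.
From B via λ: add C.
From D via λ: add J.
No new states can be added; the closed set is {B, C, D, H, I, J, K}.

{B, C, D, H, I, J, K}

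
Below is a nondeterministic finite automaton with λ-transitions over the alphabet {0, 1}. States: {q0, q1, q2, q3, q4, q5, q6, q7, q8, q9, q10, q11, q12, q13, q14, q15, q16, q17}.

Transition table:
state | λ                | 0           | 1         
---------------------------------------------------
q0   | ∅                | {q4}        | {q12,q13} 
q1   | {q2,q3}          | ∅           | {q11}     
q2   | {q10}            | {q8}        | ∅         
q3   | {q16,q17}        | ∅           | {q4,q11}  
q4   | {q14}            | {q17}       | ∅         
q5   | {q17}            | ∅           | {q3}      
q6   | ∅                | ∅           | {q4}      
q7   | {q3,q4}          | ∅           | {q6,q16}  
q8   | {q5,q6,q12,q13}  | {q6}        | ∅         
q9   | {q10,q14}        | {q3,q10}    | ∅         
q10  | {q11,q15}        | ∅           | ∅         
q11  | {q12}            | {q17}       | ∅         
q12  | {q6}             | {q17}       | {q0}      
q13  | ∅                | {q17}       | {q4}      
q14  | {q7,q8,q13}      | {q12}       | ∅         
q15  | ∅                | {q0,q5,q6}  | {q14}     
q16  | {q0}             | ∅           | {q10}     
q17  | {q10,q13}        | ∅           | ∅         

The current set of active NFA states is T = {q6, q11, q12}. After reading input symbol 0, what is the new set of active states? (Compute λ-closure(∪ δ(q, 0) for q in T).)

q11 on 0 → {q17}.
q12 on 0 → {q17}.
No 0-transition from q6.
Union after reading 0: {q17}.
Now take the λ-closure:
From q17 via λ: add q10, q13.
From q10 via λ: add q11, q15.
From q11 via λ: add q12.
From q12 via λ: add q6.
No new states can be added; the closed set is {q6, q10, q11, q12, q13, q15, q17}.

{q6, q10, q11, q12, q13, q15, q17}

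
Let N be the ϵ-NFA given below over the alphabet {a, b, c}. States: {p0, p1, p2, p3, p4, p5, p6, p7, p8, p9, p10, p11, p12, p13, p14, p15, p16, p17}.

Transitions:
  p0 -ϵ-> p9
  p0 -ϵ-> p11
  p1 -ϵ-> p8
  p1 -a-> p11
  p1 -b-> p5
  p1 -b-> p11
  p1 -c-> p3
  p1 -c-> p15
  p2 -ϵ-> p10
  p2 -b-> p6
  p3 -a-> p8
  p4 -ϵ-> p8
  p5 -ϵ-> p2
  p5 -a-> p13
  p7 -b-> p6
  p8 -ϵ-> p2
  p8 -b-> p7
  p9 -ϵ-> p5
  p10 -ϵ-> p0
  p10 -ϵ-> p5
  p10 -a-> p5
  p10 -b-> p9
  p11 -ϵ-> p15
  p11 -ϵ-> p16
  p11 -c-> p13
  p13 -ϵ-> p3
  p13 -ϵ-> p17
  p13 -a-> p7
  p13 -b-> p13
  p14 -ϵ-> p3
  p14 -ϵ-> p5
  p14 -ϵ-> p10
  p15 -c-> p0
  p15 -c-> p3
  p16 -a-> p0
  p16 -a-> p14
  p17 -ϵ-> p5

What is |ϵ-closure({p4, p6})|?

11

Start with {p4, p6}.
From p4 via ϵ: add p8.
From p8 via ϵ: add p2.
From p2 via ϵ: add p10.
From p10 via ϵ: add p0, p5.
From p0 via ϵ: add p9, p11.
From p11 via ϵ: add p15, p16.
ϵ-closure = {p0, p2, p4, p5, p6, p8, p9, p10, p11, p15, p16}, which has 11 states.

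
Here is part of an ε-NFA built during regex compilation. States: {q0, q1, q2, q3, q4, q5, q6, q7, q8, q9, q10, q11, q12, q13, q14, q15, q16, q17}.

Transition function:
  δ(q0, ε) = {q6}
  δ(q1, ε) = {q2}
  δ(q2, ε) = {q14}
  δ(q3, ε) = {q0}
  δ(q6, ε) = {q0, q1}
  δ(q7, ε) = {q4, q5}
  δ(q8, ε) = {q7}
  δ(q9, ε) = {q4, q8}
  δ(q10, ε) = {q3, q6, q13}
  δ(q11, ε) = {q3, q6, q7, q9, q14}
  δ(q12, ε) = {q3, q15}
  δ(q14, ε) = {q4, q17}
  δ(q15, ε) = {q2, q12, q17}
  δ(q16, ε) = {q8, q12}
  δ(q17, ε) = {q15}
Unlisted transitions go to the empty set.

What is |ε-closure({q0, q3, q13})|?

11

Start with {q0, q3, q13}.
From q0 via ε: add q6.
From q6 via ε: add q1.
From q1 via ε: add q2.
From q2 via ε: add q14.
From q14 via ε: add q4, q17.
From q17 via ε: add q15.
From q15 via ε: add q12.
ε-closure = {q0, q1, q2, q3, q4, q6, q12, q13, q14, q15, q17}, which has 11 states.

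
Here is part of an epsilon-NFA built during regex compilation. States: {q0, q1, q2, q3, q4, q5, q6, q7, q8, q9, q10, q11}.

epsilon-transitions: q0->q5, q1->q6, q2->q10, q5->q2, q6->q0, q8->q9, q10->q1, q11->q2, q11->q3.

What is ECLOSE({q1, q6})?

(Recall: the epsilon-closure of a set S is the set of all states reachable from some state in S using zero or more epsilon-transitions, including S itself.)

Start with {q1, q6}.
From q6 via epsilon: add q0.
From q0 via epsilon: add q5.
From q5 via epsilon: add q2.
From q2 via epsilon: add q10.
No new states can be added; the closed set is {q0, q1, q2, q5, q6, q10}.

{q0, q1, q2, q5, q6, q10}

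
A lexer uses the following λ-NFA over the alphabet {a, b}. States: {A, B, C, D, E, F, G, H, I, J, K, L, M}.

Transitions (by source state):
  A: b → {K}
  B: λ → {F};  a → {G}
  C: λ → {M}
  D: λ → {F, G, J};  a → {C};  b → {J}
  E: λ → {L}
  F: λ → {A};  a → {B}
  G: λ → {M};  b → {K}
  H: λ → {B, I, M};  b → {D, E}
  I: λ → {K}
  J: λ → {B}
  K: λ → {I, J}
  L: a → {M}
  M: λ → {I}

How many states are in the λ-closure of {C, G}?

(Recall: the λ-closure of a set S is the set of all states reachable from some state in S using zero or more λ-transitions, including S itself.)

Start with {C, G}.
From C via λ: add M.
From M via λ: add I.
From I via λ: add K.
From K via λ: add J.
From J via λ: add B.
From B via λ: add F.
From F via λ: add A.
λ-closure = {A, B, C, F, G, I, J, K, M}, which has 9 states.

9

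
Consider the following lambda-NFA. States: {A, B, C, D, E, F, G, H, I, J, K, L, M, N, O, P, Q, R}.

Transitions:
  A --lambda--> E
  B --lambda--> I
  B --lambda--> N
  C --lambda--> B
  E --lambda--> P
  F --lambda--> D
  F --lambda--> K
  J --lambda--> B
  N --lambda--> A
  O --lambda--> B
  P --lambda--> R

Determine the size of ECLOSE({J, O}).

9

Start with {J, O}.
From J via lambda: add B.
From B via lambda: add I, N.
From N via lambda: add A.
From A via lambda: add E.
From E via lambda: add P.
From P via lambda: add R.
lambda-closure = {A, B, E, I, J, N, O, P, R}, which has 9 states.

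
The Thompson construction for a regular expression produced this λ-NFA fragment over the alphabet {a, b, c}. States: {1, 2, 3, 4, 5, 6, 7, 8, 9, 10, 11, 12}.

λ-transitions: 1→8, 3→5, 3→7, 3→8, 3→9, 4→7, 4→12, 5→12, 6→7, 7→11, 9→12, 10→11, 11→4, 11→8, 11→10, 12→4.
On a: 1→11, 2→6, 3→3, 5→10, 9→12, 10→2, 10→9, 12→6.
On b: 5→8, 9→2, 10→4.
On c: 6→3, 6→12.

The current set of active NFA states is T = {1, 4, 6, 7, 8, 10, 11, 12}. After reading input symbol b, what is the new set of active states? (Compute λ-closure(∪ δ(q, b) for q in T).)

10 on b → {4}.
No b-transition from 1, 4, 6, 7, 8, 11, 12.
Union after reading b: {4}.
Now take the λ-closure:
From 4 via λ: add 7, 12.
From 7 via λ: add 11.
From 11 via λ: add 8, 10.
No new states can be added; the closed set is {4, 7, 8, 10, 11, 12}.

{4, 7, 8, 10, 11, 12}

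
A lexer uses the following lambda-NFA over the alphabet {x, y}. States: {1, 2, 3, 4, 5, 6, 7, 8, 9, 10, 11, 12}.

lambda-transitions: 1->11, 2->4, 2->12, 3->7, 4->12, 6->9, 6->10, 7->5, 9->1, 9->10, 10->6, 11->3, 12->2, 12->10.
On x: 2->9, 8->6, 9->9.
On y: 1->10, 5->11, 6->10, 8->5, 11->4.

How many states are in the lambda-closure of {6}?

Start with {6}.
From 6 via lambda: add 9, 10.
From 9 via lambda: add 1.
From 1 via lambda: add 11.
From 11 via lambda: add 3.
From 3 via lambda: add 7.
From 7 via lambda: add 5.
lambda-closure = {1, 3, 5, 6, 7, 9, 10, 11}, which has 8 states.

8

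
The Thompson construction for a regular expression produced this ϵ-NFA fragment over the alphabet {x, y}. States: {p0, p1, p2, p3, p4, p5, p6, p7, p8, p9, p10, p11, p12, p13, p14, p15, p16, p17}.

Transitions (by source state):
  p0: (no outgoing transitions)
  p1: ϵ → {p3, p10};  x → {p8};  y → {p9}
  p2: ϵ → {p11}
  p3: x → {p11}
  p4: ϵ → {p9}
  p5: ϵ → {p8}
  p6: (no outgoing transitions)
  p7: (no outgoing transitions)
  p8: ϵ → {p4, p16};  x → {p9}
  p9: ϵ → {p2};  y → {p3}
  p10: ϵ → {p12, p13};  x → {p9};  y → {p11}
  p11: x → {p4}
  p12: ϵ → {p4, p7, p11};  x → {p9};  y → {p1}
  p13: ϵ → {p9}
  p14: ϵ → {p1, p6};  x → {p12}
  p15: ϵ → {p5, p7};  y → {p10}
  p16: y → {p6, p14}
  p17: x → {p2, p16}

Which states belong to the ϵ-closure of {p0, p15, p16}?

{p0, p2, p4, p5, p7, p8, p9, p11, p15, p16}

Start with {p0, p15, p16}.
From p15 via ϵ: add p5, p7.
From p5 via ϵ: add p8.
From p8 via ϵ: add p4.
From p4 via ϵ: add p9.
From p9 via ϵ: add p2.
From p2 via ϵ: add p11.
No new states can be added; the closed set is {p0, p2, p4, p5, p7, p8, p9, p11, p15, p16}.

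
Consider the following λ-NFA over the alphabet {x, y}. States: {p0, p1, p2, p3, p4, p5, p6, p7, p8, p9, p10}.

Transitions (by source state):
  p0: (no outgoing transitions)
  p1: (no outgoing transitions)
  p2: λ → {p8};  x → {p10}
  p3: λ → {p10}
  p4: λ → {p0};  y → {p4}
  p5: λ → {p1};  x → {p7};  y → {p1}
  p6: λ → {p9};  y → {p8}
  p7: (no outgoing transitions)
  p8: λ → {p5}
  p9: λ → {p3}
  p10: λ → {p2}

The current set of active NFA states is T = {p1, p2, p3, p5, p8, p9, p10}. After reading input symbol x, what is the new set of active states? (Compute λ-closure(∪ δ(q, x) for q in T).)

p2 on x → {p10}.
p5 on x → {p7}.
No x-transition from p1, p3, p8, p9, p10.
Union after reading x: {p7, p10}.
Now take the λ-closure:
From p10 via λ: add p2.
From p2 via λ: add p8.
From p8 via λ: add p5.
From p5 via λ: add p1.
No new states can be added; the closed set is {p1, p2, p5, p7, p8, p10}.

{p1, p2, p5, p7, p8, p10}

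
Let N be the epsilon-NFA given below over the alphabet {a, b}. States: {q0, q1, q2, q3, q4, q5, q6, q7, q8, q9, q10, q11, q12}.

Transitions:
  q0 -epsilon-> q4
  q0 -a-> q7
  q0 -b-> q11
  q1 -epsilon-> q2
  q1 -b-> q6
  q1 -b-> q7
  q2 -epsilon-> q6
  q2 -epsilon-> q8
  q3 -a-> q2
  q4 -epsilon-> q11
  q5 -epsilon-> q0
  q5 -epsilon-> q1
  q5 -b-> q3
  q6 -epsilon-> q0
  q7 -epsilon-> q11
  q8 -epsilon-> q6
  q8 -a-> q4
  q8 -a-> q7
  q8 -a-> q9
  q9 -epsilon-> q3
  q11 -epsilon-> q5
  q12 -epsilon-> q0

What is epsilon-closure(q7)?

Start with {q7}.
From q7 via epsilon: add q11.
From q11 via epsilon: add q5.
From q5 via epsilon: add q0, q1.
From q0 via epsilon: add q4.
From q1 via epsilon: add q2.
From q2 via epsilon: add q6, q8.
No new states can be added; the closed set is {q0, q1, q2, q4, q5, q6, q7, q8, q11}.

{q0, q1, q2, q4, q5, q6, q7, q8, q11}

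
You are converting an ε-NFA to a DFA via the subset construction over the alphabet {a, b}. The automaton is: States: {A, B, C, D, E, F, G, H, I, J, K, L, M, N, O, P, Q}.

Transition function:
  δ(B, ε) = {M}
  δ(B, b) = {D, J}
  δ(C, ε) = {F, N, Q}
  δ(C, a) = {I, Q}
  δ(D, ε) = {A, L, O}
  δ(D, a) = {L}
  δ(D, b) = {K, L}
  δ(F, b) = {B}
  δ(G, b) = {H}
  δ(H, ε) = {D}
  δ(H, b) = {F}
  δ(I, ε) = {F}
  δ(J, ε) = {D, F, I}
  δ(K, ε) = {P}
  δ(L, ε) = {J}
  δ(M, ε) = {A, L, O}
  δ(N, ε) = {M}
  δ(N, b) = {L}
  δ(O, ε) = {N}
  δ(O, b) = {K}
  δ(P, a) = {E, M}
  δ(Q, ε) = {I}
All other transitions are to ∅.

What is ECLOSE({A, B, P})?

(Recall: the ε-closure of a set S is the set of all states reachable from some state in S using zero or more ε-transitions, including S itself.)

{A, B, D, F, I, J, L, M, N, O, P}

Start with {A, B, P}.
From B via ε: add M.
From M via ε: add L, O.
From L via ε: add J.
From O via ε: add N.
From J via ε: add D, F, I.
No new states can be added; the closed set is {A, B, D, F, I, J, L, M, N, O, P}.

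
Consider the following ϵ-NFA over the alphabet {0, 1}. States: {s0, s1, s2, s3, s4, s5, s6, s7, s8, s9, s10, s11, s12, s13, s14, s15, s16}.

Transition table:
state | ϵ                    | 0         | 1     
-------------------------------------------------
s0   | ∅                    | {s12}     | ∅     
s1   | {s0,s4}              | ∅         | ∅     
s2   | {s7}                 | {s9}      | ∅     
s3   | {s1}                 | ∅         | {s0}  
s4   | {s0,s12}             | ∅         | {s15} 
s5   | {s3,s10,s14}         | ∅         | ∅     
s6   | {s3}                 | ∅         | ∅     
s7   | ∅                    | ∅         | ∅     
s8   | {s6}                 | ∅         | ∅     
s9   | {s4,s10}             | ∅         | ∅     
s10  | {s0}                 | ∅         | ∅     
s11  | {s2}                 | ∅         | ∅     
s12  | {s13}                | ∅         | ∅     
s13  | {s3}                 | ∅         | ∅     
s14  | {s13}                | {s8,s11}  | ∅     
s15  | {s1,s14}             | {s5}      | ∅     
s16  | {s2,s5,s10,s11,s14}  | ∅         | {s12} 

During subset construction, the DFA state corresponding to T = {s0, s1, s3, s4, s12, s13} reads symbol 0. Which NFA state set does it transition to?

s0 on 0 → {s12}.
No 0-transition from s1, s3, s4, s12, s13.
Union after reading 0: {s12}.
Now take the ϵ-closure:
From s12 via ϵ: add s13.
From s13 via ϵ: add s3.
From s3 via ϵ: add s1.
From s1 via ϵ: add s0, s4.
No new states can be added; the closed set is {s0, s1, s3, s4, s12, s13}.

{s0, s1, s3, s4, s12, s13}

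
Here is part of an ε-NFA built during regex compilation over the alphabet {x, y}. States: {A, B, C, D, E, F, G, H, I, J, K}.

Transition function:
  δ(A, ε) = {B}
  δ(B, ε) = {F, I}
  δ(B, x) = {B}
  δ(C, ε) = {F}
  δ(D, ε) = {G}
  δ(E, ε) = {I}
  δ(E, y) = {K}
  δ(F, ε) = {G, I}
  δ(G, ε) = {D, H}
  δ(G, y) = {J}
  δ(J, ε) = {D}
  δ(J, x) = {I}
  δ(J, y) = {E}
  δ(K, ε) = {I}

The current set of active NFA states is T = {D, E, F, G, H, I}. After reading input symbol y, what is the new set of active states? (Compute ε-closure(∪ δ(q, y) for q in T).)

E on y → {K}.
G on y → {J}.
No y-transition from D, F, H, I.
Union after reading y: {J, K}.
Now take the ε-closure:
From J via ε: add D.
From K via ε: add I.
From D via ε: add G.
From G via ε: add H.
No new states can be added; the closed set is {D, G, H, I, J, K}.

{D, G, H, I, J, K}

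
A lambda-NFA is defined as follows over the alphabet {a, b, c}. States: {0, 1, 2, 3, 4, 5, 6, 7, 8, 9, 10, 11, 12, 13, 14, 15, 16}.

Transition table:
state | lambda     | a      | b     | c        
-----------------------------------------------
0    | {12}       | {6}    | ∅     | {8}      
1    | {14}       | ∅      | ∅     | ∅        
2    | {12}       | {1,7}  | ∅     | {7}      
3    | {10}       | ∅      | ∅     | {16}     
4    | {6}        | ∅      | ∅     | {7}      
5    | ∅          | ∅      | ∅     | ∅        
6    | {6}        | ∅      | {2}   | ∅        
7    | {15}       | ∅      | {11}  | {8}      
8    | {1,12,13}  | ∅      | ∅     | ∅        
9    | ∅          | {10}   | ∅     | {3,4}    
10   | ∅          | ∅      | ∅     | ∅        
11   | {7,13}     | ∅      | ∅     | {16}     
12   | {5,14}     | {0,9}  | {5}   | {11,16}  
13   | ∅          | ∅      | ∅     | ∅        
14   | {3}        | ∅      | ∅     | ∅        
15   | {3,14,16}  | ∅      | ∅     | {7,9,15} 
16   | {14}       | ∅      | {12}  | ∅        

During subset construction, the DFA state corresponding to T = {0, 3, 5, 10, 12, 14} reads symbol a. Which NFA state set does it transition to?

{0, 3, 5, 6, 9, 10, 12, 14}

0 on a → {6}.
12 on a → {0, 9}.
No a-transition from 3, 5, 10, 14.
Union after reading a: {0, 6, 9}.
Now take the lambda-closure:
From 0 via lambda: add 12.
From 12 via lambda: add 5, 14.
From 14 via lambda: add 3.
From 3 via lambda: add 10.
No new states can be added; the closed set is {0, 3, 5, 6, 9, 10, 12, 14}.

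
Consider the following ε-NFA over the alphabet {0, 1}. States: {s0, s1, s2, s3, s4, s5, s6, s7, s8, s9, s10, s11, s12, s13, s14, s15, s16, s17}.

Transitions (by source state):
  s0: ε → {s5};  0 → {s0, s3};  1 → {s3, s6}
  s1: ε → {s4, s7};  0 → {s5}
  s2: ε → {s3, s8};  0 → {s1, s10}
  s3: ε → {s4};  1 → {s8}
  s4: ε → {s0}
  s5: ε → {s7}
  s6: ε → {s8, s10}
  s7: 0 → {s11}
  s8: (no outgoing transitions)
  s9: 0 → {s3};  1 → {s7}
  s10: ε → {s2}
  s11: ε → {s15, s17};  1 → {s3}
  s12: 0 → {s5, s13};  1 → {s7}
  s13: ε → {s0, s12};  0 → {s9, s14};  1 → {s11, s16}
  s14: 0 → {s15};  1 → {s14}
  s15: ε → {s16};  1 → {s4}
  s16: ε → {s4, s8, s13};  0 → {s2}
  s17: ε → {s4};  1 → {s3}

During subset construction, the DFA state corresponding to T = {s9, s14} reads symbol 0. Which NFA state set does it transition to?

s9 on 0 → {s3}.
s14 on 0 → {s15}.
Union after reading 0: {s3, s15}.
Now take the ε-closure:
From s3 via ε: add s4.
From s15 via ε: add s16.
From s4 via ε: add s0.
From s16 via ε: add s8, s13.
From s0 via ε: add s5.
From s13 via ε: add s12.
From s5 via ε: add s7.
No new states can be added; the closed set is {s0, s3, s4, s5, s7, s8, s12, s13, s15, s16}.

{s0, s3, s4, s5, s7, s8, s12, s13, s15, s16}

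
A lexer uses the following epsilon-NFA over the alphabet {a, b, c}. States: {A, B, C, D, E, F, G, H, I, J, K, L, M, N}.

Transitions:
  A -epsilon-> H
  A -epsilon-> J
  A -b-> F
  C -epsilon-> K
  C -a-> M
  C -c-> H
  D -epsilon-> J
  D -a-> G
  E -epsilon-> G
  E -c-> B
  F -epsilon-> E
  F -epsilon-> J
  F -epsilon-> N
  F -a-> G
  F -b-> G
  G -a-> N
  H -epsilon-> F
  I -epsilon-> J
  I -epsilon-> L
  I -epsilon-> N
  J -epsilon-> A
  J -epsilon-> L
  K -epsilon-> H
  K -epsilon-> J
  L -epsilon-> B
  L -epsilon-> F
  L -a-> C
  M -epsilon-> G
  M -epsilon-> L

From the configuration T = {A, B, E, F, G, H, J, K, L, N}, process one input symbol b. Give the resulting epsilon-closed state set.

A on b → {F}.
F on b → {G}.
No b-transition from B, E, G, H, J, K, L, N.
Union after reading b: {F, G}.
Now take the epsilon-closure:
From F via epsilon: add E, J, N.
From J via epsilon: add A, L.
From A via epsilon: add H.
From L via epsilon: add B.
No new states can be added; the closed set is {A, B, E, F, G, H, J, L, N}.

{A, B, E, F, G, H, J, L, N}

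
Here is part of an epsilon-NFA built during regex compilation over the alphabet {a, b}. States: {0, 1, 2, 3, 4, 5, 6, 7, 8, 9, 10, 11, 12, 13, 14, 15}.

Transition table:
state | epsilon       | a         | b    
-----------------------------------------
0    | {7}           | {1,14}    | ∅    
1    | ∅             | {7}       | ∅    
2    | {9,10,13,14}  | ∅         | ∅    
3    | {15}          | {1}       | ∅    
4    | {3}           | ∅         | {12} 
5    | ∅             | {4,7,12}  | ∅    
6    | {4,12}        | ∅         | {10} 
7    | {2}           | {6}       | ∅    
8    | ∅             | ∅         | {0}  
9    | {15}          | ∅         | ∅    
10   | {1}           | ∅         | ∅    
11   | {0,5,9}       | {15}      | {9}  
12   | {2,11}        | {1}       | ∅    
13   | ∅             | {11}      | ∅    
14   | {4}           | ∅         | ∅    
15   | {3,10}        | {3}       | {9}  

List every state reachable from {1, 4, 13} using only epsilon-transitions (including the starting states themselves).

{1, 3, 4, 10, 13, 15}

Start with {1, 4, 13}.
From 4 via epsilon: add 3.
From 3 via epsilon: add 15.
From 15 via epsilon: add 10.
No new states can be added; the closed set is {1, 3, 4, 10, 13, 15}.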